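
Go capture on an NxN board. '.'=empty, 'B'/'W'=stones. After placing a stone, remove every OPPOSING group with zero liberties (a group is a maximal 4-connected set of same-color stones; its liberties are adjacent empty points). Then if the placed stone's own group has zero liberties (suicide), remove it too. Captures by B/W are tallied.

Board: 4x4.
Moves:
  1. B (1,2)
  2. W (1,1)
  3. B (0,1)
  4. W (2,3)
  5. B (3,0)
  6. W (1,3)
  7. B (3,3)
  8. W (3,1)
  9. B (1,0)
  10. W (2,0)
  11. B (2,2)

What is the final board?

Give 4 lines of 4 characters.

Answer: .B..
BWBW
W.BW
.W.B

Derivation:
Move 1: B@(1,2) -> caps B=0 W=0
Move 2: W@(1,1) -> caps B=0 W=0
Move 3: B@(0,1) -> caps B=0 W=0
Move 4: W@(2,3) -> caps B=0 W=0
Move 5: B@(3,0) -> caps B=0 W=0
Move 6: W@(1,3) -> caps B=0 W=0
Move 7: B@(3,3) -> caps B=0 W=0
Move 8: W@(3,1) -> caps B=0 W=0
Move 9: B@(1,0) -> caps B=0 W=0
Move 10: W@(2,0) -> caps B=0 W=1
Move 11: B@(2,2) -> caps B=0 W=1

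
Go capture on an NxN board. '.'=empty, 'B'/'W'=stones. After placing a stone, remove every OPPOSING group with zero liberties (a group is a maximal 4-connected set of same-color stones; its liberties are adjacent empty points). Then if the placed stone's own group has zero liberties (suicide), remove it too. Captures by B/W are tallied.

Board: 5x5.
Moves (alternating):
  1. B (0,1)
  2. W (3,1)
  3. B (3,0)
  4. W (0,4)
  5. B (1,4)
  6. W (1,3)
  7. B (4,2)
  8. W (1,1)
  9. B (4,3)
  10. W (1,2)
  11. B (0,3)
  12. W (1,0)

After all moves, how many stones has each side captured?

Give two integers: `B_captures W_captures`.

Move 1: B@(0,1) -> caps B=0 W=0
Move 2: W@(3,1) -> caps B=0 W=0
Move 3: B@(3,0) -> caps B=0 W=0
Move 4: W@(0,4) -> caps B=0 W=0
Move 5: B@(1,4) -> caps B=0 W=0
Move 6: W@(1,3) -> caps B=0 W=0
Move 7: B@(4,2) -> caps B=0 W=0
Move 8: W@(1,1) -> caps B=0 W=0
Move 9: B@(4,3) -> caps B=0 W=0
Move 10: W@(1,2) -> caps B=0 W=0
Move 11: B@(0,3) -> caps B=1 W=0
Move 12: W@(1,0) -> caps B=1 W=0

Answer: 1 0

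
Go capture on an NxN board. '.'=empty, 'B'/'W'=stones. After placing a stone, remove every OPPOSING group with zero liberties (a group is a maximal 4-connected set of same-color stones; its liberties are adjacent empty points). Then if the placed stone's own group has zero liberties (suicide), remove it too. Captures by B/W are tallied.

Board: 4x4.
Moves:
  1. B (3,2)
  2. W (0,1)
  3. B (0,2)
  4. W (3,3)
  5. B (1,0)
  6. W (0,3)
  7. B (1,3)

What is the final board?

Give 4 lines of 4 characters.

Answer: .WB.
B..B
....
..BW

Derivation:
Move 1: B@(3,2) -> caps B=0 W=0
Move 2: W@(0,1) -> caps B=0 W=0
Move 3: B@(0,2) -> caps B=0 W=0
Move 4: W@(3,3) -> caps B=0 W=0
Move 5: B@(1,0) -> caps B=0 W=0
Move 6: W@(0,3) -> caps B=0 W=0
Move 7: B@(1,3) -> caps B=1 W=0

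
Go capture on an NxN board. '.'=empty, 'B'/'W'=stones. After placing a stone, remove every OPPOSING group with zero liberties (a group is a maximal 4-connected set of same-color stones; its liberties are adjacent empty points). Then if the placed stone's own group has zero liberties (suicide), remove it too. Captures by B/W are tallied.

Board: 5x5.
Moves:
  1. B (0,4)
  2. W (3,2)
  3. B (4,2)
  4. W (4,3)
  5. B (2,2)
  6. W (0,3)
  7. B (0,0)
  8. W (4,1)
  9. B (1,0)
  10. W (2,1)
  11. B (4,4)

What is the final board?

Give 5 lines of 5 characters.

Answer: B..WB
B....
.WB..
..W..
.W.WB

Derivation:
Move 1: B@(0,4) -> caps B=0 W=0
Move 2: W@(3,2) -> caps B=0 W=0
Move 3: B@(4,2) -> caps B=0 W=0
Move 4: W@(4,3) -> caps B=0 W=0
Move 5: B@(2,2) -> caps B=0 W=0
Move 6: W@(0,3) -> caps B=0 W=0
Move 7: B@(0,0) -> caps B=0 W=0
Move 8: W@(4,1) -> caps B=0 W=1
Move 9: B@(1,0) -> caps B=0 W=1
Move 10: W@(2,1) -> caps B=0 W=1
Move 11: B@(4,4) -> caps B=0 W=1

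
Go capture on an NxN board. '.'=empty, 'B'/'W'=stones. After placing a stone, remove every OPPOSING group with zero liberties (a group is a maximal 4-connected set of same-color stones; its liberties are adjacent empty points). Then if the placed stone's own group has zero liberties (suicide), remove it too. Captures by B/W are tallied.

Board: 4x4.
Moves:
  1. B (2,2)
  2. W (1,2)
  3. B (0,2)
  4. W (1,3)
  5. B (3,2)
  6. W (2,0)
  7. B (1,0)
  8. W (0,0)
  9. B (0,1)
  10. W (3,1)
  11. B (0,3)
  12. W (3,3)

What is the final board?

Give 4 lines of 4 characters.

Answer: .BBB
B.WW
W.B.
.WBW

Derivation:
Move 1: B@(2,2) -> caps B=0 W=0
Move 2: W@(1,2) -> caps B=0 W=0
Move 3: B@(0,2) -> caps B=0 W=0
Move 4: W@(1,3) -> caps B=0 W=0
Move 5: B@(3,2) -> caps B=0 W=0
Move 6: W@(2,0) -> caps B=0 W=0
Move 7: B@(1,0) -> caps B=0 W=0
Move 8: W@(0,0) -> caps B=0 W=0
Move 9: B@(0,1) -> caps B=1 W=0
Move 10: W@(3,1) -> caps B=1 W=0
Move 11: B@(0,3) -> caps B=1 W=0
Move 12: W@(3,3) -> caps B=1 W=0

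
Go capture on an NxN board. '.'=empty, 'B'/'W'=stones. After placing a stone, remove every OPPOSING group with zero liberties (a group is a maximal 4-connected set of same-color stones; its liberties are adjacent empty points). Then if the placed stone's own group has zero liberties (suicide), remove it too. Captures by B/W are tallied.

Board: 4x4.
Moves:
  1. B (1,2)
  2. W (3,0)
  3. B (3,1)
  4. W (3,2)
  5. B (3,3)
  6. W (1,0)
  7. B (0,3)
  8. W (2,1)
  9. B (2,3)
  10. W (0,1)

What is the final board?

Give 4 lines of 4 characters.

Move 1: B@(1,2) -> caps B=0 W=0
Move 2: W@(3,0) -> caps B=0 W=0
Move 3: B@(3,1) -> caps B=0 W=0
Move 4: W@(3,2) -> caps B=0 W=0
Move 5: B@(3,3) -> caps B=0 W=0
Move 6: W@(1,0) -> caps B=0 W=0
Move 7: B@(0,3) -> caps B=0 W=0
Move 8: W@(2,1) -> caps B=0 W=1
Move 9: B@(2,3) -> caps B=0 W=1
Move 10: W@(0,1) -> caps B=0 W=1

Answer: .W.B
W.B.
.W.B
W.WB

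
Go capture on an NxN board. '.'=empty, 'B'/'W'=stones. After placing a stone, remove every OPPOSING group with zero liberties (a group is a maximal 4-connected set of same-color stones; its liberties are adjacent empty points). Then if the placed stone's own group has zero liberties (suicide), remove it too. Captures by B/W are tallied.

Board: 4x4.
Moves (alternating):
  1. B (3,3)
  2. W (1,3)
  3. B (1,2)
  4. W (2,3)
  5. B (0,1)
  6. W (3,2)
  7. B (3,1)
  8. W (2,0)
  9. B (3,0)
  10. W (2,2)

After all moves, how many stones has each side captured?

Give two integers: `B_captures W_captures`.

Answer: 0 1

Derivation:
Move 1: B@(3,3) -> caps B=0 W=0
Move 2: W@(1,3) -> caps B=0 W=0
Move 3: B@(1,2) -> caps B=0 W=0
Move 4: W@(2,3) -> caps B=0 W=0
Move 5: B@(0,1) -> caps B=0 W=0
Move 6: W@(3,2) -> caps B=0 W=1
Move 7: B@(3,1) -> caps B=0 W=1
Move 8: W@(2,0) -> caps B=0 W=1
Move 9: B@(3,0) -> caps B=0 W=1
Move 10: W@(2,2) -> caps B=0 W=1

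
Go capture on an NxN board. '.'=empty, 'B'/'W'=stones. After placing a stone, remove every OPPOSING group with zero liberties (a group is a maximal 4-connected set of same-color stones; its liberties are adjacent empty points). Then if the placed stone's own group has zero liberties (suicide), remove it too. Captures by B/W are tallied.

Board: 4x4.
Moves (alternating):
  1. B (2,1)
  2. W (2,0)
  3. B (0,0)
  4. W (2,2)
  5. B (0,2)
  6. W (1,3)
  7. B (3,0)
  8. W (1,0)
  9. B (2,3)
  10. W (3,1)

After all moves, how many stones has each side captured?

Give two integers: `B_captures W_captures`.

Answer: 0 1

Derivation:
Move 1: B@(2,1) -> caps B=0 W=0
Move 2: W@(2,0) -> caps B=0 W=0
Move 3: B@(0,0) -> caps B=0 W=0
Move 4: W@(2,2) -> caps B=0 W=0
Move 5: B@(0,2) -> caps B=0 W=0
Move 6: W@(1,3) -> caps B=0 W=0
Move 7: B@(3,0) -> caps B=0 W=0
Move 8: W@(1,0) -> caps B=0 W=0
Move 9: B@(2,3) -> caps B=0 W=0
Move 10: W@(3,1) -> caps B=0 W=1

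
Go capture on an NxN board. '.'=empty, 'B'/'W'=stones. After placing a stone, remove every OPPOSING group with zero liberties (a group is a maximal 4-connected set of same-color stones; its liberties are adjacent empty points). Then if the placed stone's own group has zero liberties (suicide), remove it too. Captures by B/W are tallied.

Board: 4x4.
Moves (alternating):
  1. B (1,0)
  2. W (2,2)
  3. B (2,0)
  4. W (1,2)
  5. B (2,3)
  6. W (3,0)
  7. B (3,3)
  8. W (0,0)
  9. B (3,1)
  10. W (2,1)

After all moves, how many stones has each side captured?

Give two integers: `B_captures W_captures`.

Answer: 1 0

Derivation:
Move 1: B@(1,0) -> caps B=0 W=0
Move 2: W@(2,2) -> caps B=0 W=0
Move 3: B@(2,0) -> caps B=0 W=0
Move 4: W@(1,2) -> caps B=0 W=0
Move 5: B@(2,3) -> caps B=0 W=0
Move 6: W@(3,0) -> caps B=0 W=0
Move 7: B@(3,3) -> caps B=0 W=0
Move 8: W@(0,0) -> caps B=0 W=0
Move 9: B@(3,1) -> caps B=1 W=0
Move 10: W@(2,1) -> caps B=1 W=0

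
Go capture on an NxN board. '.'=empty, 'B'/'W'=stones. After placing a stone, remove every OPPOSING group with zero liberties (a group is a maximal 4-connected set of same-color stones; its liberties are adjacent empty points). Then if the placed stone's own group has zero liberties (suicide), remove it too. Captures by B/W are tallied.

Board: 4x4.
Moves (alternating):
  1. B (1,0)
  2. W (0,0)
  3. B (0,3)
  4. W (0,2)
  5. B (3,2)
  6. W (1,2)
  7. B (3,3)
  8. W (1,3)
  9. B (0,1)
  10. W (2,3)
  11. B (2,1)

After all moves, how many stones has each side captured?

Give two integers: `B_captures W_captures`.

Move 1: B@(1,0) -> caps B=0 W=0
Move 2: W@(0,0) -> caps B=0 W=0
Move 3: B@(0,3) -> caps B=0 W=0
Move 4: W@(0,2) -> caps B=0 W=0
Move 5: B@(3,2) -> caps B=0 W=0
Move 6: W@(1,2) -> caps B=0 W=0
Move 7: B@(3,3) -> caps B=0 W=0
Move 8: W@(1,3) -> caps B=0 W=1
Move 9: B@(0,1) -> caps B=1 W=1
Move 10: W@(2,3) -> caps B=1 W=1
Move 11: B@(2,1) -> caps B=1 W=1

Answer: 1 1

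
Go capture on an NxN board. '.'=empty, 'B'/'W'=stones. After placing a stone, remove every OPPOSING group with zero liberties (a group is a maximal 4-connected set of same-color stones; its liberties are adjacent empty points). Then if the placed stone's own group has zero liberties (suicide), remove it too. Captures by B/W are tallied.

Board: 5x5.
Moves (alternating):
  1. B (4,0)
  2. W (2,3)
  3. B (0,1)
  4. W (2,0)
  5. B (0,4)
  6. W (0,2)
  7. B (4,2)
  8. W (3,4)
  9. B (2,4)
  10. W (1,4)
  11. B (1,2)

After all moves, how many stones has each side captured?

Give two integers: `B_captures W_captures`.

Answer: 0 1

Derivation:
Move 1: B@(4,0) -> caps B=0 W=0
Move 2: W@(2,3) -> caps B=0 W=0
Move 3: B@(0,1) -> caps B=0 W=0
Move 4: W@(2,0) -> caps B=0 W=0
Move 5: B@(0,4) -> caps B=0 W=0
Move 6: W@(0,2) -> caps B=0 W=0
Move 7: B@(4,2) -> caps B=0 W=0
Move 8: W@(3,4) -> caps B=0 W=0
Move 9: B@(2,4) -> caps B=0 W=0
Move 10: W@(1,4) -> caps B=0 W=1
Move 11: B@(1,2) -> caps B=0 W=1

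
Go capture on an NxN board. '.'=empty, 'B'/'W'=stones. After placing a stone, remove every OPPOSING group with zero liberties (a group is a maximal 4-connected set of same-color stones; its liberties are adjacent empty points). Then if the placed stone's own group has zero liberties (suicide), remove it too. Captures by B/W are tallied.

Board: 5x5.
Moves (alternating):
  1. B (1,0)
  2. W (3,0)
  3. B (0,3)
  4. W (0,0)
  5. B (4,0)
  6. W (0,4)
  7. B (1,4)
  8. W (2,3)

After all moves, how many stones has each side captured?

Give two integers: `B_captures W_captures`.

Move 1: B@(1,0) -> caps B=0 W=0
Move 2: W@(3,0) -> caps B=0 W=0
Move 3: B@(0,3) -> caps B=0 W=0
Move 4: W@(0,0) -> caps B=0 W=0
Move 5: B@(4,0) -> caps B=0 W=0
Move 6: W@(0,4) -> caps B=0 W=0
Move 7: B@(1,4) -> caps B=1 W=0
Move 8: W@(2,3) -> caps B=1 W=0

Answer: 1 0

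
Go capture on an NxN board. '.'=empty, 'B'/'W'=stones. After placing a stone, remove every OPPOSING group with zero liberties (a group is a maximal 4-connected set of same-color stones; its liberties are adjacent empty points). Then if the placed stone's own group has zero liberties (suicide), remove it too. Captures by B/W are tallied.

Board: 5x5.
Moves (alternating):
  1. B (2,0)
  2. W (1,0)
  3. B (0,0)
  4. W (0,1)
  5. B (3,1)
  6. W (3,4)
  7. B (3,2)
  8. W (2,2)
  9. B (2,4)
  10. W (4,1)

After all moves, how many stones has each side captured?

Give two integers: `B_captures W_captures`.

Move 1: B@(2,0) -> caps B=0 W=0
Move 2: W@(1,0) -> caps B=0 W=0
Move 3: B@(0,0) -> caps B=0 W=0
Move 4: W@(0,1) -> caps B=0 W=1
Move 5: B@(3,1) -> caps B=0 W=1
Move 6: W@(3,4) -> caps B=0 W=1
Move 7: B@(3,2) -> caps B=0 W=1
Move 8: W@(2,2) -> caps B=0 W=1
Move 9: B@(2,4) -> caps B=0 W=1
Move 10: W@(4,1) -> caps B=0 W=1

Answer: 0 1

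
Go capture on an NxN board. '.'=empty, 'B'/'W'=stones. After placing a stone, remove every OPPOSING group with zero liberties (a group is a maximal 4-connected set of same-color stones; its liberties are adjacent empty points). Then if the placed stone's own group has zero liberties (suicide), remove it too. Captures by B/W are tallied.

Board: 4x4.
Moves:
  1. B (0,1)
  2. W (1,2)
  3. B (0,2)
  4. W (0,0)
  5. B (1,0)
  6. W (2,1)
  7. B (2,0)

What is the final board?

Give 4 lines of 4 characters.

Answer: .BB.
B.W.
BW..
....

Derivation:
Move 1: B@(0,1) -> caps B=0 W=0
Move 2: W@(1,2) -> caps B=0 W=0
Move 3: B@(0,2) -> caps B=0 W=0
Move 4: W@(0,0) -> caps B=0 W=0
Move 5: B@(1,0) -> caps B=1 W=0
Move 6: W@(2,1) -> caps B=1 W=0
Move 7: B@(2,0) -> caps B=1 W=0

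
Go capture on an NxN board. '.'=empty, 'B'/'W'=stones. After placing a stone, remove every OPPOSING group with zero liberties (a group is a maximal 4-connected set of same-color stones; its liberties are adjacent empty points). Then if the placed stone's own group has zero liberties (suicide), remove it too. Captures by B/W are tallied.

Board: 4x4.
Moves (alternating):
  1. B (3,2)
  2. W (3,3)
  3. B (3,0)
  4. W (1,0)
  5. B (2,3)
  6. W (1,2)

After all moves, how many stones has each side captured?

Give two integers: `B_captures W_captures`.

Answer: 1 0

Derivation:
Move 1: B@(3,2) -> caps B=0 W=0
Move 2: W@(3,3) -> caps B=0 W=0
Move 3: B@(3,0) -> caps B=0 W=0
Move 4: W@(1,0) -> caps B=0 W=0
Move 5: B@(2,3) -> caps B=1 W=0
Move 6: W@(1,2) -> caps B=1 W=0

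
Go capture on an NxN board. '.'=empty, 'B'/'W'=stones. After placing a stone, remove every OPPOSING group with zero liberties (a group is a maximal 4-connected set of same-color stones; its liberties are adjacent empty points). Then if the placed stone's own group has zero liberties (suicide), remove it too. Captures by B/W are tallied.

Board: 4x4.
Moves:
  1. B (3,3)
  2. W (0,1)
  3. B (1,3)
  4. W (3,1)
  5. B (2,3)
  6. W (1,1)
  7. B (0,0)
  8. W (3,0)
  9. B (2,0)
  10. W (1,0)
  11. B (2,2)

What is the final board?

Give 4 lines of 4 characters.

Answer: .W..
WW.B
B.BB
WW.B

Derivation:
Move 1: B@(3,3) -> caps B=0 W=0
Move 2: W@(0,1) -> caps B=0 W=0
Move 3: B@(1,3) -> caps B=0 W=0
Move 4: W@(3,1) -> caps B=0 W=0
Move 5: B@(2,3) -> caps B=0 W=0
Move 6: W@(1,1) -> caps B=0 W=0
Move 7: B@(0,0) -> caps B=0 W=0
Move 8: W@(3,0) -> caps B=0 W=0
Move 9: B@(2,0) -> caps B=0 W=0
Move 10: W@(1,0) -> caps B=0 W=1
Move 11: B@(2,2) -> caps B=0 W=1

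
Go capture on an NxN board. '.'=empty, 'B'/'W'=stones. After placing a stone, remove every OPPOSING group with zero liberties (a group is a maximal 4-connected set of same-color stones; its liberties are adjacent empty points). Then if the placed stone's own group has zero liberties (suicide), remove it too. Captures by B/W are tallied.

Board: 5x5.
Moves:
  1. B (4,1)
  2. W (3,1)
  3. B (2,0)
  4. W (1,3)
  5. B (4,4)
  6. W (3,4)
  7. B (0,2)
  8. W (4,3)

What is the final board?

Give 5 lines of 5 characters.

Move 1: B@(4,1) -> caps B=0 W=0
Move 2: W@(3,1) -> caps B=0 W=0
Move 3: B@(2,0) -> caps B=0 W=0
Move 4: W@(1,3) -> caps B=0 W=0
Move 5: B@(4,4) -> caps B=0 W=0
Move 6: W@(3,4) -> caps B=0 W=0
Move 7: B@(0,2) -> caps B=0 W=0
Move 8: W@(4,3) -> caps B=0 W=1

Answer: ..B..
...W.
B....
.W..W
.B.W.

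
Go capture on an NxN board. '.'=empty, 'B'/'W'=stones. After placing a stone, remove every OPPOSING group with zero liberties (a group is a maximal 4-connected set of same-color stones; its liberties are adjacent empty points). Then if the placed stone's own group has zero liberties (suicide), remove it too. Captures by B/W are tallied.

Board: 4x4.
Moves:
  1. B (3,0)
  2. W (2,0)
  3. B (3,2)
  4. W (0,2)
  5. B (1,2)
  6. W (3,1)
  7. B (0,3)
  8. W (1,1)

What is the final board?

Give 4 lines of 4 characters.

Move 1: B@(3,0) -> caps B=0 W=0
Move 2: W@(2,0) -> caps B=0 W=0
Move 3: B@(3,2) -> caps B=0 W=0
Move 4: W@(0,2) -> caps B=0 W=0
Move 5: B@(1,2) -> caps B=0 W=0
Move 6: W@(3,1) -> caps B=0 W=1
Move 7: B@(0,3) -> caps B=0 W=1
Move 8: W@(1,1) -> caps B=0 W=1

Answer: ..WB
.WB.
W...
.WB.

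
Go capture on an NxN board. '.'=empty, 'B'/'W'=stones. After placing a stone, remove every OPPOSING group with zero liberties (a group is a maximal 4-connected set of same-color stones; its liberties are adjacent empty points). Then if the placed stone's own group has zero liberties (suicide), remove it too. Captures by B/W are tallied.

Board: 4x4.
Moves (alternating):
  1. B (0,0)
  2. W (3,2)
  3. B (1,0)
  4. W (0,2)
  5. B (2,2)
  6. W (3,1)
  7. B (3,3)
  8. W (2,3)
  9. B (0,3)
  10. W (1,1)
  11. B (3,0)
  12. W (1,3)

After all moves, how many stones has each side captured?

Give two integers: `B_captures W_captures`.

Move 1: B@(0,0) -> caps B=0 W=0
Move 2: W@(3,2) -> caps B=0 W=0
Move 3: B@(1,0) -> caps B=0 W=0
Move 4: W@(0,2) -> caps B=0 W=0
Move 5: B@(2,2) -> caps B=0 W=0
Move 6: W@(3,1) -> caps B=0 W=0
Move 7: B@(3,3) -> caps B=0 W=0
Move 8: W@(2,3) -> caps B=0 W=1
Move 9: B@(0,3) -> caps B=0 W=1
Move 10: W@(1,1) -> caps B=0 W=1
Move 11: B@(3,0) -> caps B=0 W=1
Move 12: W@(1,3) -> caps B=0 W=2

Answer: 0 2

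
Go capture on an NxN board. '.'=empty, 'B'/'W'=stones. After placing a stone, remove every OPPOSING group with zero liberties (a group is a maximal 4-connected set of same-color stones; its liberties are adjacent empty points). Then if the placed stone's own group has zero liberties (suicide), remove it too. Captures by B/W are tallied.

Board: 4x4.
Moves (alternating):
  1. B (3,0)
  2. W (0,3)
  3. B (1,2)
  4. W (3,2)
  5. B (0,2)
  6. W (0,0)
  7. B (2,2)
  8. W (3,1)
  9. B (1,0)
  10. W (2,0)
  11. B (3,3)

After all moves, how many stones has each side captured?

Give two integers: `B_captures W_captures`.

Move 1: B@(3,0) -> caps B=0 W=0
Move 2: W@(0,3) -> caps B=0 W=0
Move 3: B@(1,2) -> caps B=0 W=0
Move 4: W@(3,2) -> caps B=0 W=0
Move 5: B@(0,2) -> caps B=0 W=0
Move 6: W@(0,0) -> caps B=0 W=0
Move 7: B@(2,2) -> caps B=0 W=0
Move 8: W@(3,1) -> caps B=0 W=0
Move 9: B@(1,0) -> caps B=0 W=0
Move 10: W@(2,0) -> caps B=0 W=1
Move 11: B@(3,3) -> caps B=0 W=1

Answer: 0 1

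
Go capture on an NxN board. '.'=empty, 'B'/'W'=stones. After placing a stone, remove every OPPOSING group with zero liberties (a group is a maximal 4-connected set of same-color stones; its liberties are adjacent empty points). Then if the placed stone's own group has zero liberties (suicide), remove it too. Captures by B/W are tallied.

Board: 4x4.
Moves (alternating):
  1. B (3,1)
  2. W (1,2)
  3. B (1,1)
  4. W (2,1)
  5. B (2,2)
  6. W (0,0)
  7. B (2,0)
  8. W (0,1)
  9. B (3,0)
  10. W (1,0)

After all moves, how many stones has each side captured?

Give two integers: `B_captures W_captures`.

Answer: 1 0

Derivation:
Move 1: B@(3,1) -> caps B=0 W=0
Move 2: W@(1,2) -> caps B=0 W=0
Move 3: B@(1,1) -> caps B=0 W=0
Move 4: W@(2,1) -> caps B=0 W=0
Move 5: B@(2,2) -> caps B=0 W=0
Move 6: W@(0,0) -> caps B=0 W=0
Move 7: B@(2,0) -> caps B=1 W=0
Move 8: W@(0,1) -> caps B=1 W=0
Move 9: B@(3,0) -> caps B=1 W=0
Move 10: W@(1,0) -> caps B=1 W=0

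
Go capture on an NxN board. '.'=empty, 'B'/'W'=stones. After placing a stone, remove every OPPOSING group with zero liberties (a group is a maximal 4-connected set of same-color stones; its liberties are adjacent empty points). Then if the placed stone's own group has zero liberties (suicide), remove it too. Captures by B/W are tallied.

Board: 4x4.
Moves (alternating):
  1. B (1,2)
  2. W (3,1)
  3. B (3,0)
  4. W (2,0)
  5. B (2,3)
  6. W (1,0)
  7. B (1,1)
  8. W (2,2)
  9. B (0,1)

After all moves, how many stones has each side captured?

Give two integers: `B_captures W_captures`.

Move 1: B@(1,2) -> caps B=0 W=0
Move 2: W@(3,1) -> caps B=0 W=0
Move 3: B@(3,0) -> caps B=0 W=0
Move 4: W@(2,0) -> caps B=0 W=1
Move 5: B@(2,3) -> caps B=0 W=1
Move 6: W@(1,0) -> caps B=0 W=1
Move 7: B@(1,1) -> caps B=0 W=1
Move 8: W@(2,2) -> caps B=0 W=1
Move 9: B@(0,1) -> caps B=0 W=1

Answer: 0 1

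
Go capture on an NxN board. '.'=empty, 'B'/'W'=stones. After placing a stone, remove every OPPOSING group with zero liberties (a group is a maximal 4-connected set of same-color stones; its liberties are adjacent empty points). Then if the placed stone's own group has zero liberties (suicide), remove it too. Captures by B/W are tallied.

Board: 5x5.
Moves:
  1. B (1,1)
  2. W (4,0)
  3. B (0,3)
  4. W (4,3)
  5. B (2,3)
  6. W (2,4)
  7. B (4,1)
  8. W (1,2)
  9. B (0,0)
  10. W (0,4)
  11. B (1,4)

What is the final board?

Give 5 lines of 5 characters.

Move 1: B@(1,1) -> caps B=0 W=0
Move 2: W@(4,0) -> caps B=0 W=0
Move 3: B@(0,3) -> caps B=0 W=0
Move 4: W@(4,3) -> caps B=0 W=0
Move 5: B@(2,3) -> caps B=0 W=0
Move 6: W@(2,4) -> caps B=0 W=0
Move 7: B@(4,1) -> caps B=0 W=0
Move 8: W@(1,2) -> caps B=0 W=0
Move 9: B@(0,0) -> caps B=0 W=0
Move 10: W@(0,4) -> caps B=0 W=0
Move 11: B@(1,4) -> caps B=1 W=0

Answer: B..B.
.BW.B
...BW
.....
WB.W.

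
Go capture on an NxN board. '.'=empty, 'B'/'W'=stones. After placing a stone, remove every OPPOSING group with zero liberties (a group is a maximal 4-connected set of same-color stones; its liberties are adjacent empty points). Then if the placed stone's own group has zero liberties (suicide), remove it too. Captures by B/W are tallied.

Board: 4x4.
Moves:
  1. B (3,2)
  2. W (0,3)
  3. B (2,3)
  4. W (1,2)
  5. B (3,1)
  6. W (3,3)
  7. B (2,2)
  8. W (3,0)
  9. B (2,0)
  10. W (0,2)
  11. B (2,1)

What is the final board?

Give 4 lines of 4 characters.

Move 1: B@(3,2) -> caps B=0 W=0
Move 2: W@(0,3) -> caps B=0 W=0
Move 3: B@(2,3) -> caps B=0 W=0
Move 4: W@(1,2) -> caps B=0 W=0
Move 5: B@(3,1) -> caps B=0 W=0
Move 6: W@(3,3) -> caps B=0 W=0
Move 7: B@(2,2) -> caps B=0 W=0
Move 8: W@(3,0) -> caps B=0 W=0
Move 9: B@(2,0) -> caps B=1 W=0
Move 10: W@(0,2) -> caps B=1 W=0
Move 11: B@(2,1) -> caps B=1 W=0

Answer: ..WW
..W.
BBBB
.BB.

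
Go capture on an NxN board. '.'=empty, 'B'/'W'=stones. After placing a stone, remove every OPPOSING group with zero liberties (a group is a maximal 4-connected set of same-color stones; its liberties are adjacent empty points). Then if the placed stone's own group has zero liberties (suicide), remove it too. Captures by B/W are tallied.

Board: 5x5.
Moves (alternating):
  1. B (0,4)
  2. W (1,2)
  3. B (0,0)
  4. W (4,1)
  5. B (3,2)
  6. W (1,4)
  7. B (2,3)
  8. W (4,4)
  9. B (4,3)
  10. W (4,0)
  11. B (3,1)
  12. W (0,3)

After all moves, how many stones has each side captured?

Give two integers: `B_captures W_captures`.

Move 1: B@(0,4) -> caps B=0 W=0
Move 2: W@(1,2) -> caps B=0 W=0
Move 3: B@(0,0) -> caps B=0 W=0
Move 4: W@(4,1) -> caps B=0 W=0
Move 5: B@(3,2) -> caps B=0 W=0
Move 6: W@(1,4) -> caps B=0 W=0
Move 7: B@(2,3) -> caps B=0 W=0
Move 8: W@(4,4) -> caps B=0 W=0
Move 9: B@(4,3) -> caps B=0 W=0
Move 10: W@(4,0) -> caps B=0 W=0
Move 11: B@(3,1) -> caps B=0 W=0
Move 12: W@(0,3) -> caps B=0 W=1

Answer: 0 1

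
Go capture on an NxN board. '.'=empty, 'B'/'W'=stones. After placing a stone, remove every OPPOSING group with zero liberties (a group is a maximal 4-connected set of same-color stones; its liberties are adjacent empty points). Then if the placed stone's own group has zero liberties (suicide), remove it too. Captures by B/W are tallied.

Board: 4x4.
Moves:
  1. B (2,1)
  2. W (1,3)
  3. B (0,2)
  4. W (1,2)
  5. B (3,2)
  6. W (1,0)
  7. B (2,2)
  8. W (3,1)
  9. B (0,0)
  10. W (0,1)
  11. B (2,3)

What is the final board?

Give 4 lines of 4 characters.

Move 1: B@(2,1) -> caps B=0 W=0
Move 2: W@(1,3) -> caps B=0 W=0
Move 3: B@(0,2) -> caps B=0 W=0
Move 4: W@(1,2) -> caps B=0 W=0
Move 5: B@(3,2) -> caps B=0 W=0
Move 6: W@(1,0) -> caps B=0 W=0
Move 7: B@(2,2) -> caps B=0 W=0
Move 8: W@(3,1) -> caps B=0 W=0
Move 9: B@(0,0) -> caps B=0 W=0
Move 10: W@(0,1) -> caps B=0 W=1
Move 11: B@(2,3) -> caps B=0 W=1

Answer: .WB.
W.WW
.BBB
.WB.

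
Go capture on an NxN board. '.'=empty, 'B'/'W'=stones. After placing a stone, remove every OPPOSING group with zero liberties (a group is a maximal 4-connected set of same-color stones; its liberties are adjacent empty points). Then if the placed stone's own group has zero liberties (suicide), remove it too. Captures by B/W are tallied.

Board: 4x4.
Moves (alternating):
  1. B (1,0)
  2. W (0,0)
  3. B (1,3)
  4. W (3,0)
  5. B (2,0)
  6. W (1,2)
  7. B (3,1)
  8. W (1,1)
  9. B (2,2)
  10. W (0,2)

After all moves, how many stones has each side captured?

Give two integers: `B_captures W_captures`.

Answer: 1 0

Derivation:
Move 1: B@(1,0) -> caps B=0 W=0
Move 2: W@(0,0) -> caps B=0 W=0
Move 3: B@(1,3) -> caps B=0 W=0
Move 4: W@(3,0) -> caps B=0 W=0
Move 5: B@(2,0) -> caps B=0 W=0
Move 6: W@(1,2) -> caps B=0 W=0
Move 7: B@(3,1) -> caps B=1 W=0
Move 8: W@(1,1) -> caps B=1 W=0
Move 9: B@(2,2) -> caps B=1 W=0
Move 10: W@(0,2) -> caps B=1 W=0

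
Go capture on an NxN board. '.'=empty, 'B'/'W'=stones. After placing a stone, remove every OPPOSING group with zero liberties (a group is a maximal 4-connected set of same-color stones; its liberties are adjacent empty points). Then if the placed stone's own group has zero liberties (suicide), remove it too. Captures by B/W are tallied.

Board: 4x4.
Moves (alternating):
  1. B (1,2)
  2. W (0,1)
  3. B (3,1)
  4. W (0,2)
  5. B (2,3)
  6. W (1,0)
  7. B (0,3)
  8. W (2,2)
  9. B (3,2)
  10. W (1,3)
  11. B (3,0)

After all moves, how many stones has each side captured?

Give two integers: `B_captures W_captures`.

Answer: 0 1

Derivation:
Move 1: B@(1,2) -> caps B=0 W=0
Move 2: W@(0,1) -> caps B=0 W=0
Move 3: B@(3,1) -> caps B=0 W=0
Move 4: W@(0,2) -> caps B=0 W=0
Move 5: B@(2,3) -> caps B=0 W=0
Move 6: W@(1,0) -> caps B=0 W=0
Move 7: B@(0,3) -> caps B=0 W=0
Move 8: W@(2,2) -> caps B=0 W=0
Move 9: B@(3,2) -> caps B=0 W=0
Move 10: W@(1,3) -> caps B=0 W=1
Move 11: B@(3,0) -> caps B=0 W=1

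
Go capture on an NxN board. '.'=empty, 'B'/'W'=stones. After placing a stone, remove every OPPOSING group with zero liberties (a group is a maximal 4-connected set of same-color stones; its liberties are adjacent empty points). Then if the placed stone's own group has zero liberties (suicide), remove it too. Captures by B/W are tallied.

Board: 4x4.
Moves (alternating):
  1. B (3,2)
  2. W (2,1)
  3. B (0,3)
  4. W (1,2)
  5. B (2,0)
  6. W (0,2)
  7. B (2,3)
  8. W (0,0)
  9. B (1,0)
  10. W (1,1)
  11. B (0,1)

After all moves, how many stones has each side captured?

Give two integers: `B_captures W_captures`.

Answer: 1 0

Derivation:
Move 1: B@(3,2) -> caps B=0 W=0
Move 2: W@(2,1) -> caps B=0 W=0
Move 3: B@(0,3) -> caps B=0 W=0
Move 4: W@(1,2) -> caps B=0 W=0
Move 5: B@(2,0) -> caps B=0 W=0
Move 6: W@(0,2) -> caps B=0 W=0
Move 7: B@(2,3) -> caps B=0 W=0
Move 8: W@(0,0) -> caps B=0 W=0
Move 9: B@(1,0) -> caps B=0 W=0
Move 10: W@(1,1) -> caps B=0 W=0
Move 11: B@(0,1) -> caps B=1 W=0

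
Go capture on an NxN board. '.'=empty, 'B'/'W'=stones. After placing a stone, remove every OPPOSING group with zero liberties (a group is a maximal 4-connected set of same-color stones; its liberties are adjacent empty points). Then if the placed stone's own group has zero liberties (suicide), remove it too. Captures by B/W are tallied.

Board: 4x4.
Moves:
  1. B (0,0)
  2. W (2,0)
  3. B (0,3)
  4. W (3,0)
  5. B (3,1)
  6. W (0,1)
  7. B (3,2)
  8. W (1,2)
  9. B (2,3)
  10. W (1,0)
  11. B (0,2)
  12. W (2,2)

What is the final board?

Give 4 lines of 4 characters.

Answer: .WBB
W.W.
W.WB
WBB.

Derivation:
Move 1: B@(0,0) -> caps B=0 W=0
Move 2: W@(2,0) -> caps B=0 W=0
Move 3: B@(0,3) -> caps B=0 W=0
Move 4: W@(3,0) -> caps B=0 W=0
Move 5: B@(3,1) -> caps B=0 W=0
Move 6: W@(0,1) -> caps B=0 W=0
Move 7: B@(3,2) -> caps B=0 W=0
Move 8: W@(1,2) -> caps B=0 W=0
Move 9: B@(2,3) -> caps B=0 W=0
Move 10: W@(1,0) -> caps B=0 W=1
Move 11: B@(0,2) -> caps B=0 W=1
Move 12: W@(2,2) -> caps B=0 W=1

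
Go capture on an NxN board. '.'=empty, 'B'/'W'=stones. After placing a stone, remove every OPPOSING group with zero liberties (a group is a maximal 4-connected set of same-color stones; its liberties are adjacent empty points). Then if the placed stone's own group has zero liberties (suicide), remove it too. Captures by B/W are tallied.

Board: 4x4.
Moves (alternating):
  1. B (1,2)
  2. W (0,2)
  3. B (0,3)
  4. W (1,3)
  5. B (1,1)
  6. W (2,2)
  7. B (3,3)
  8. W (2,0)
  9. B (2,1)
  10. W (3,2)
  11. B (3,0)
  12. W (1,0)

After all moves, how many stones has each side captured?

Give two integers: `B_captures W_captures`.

Answer: 0 1

Derivation:
Move 1: B@(1,2) -> caps B=0 W=0
Move 2: W@(0,2) -> caps B=0 W=0
Move 3: B@(0,3) -> caps B=0 W=0
Move 4: W@(1,3) -> caps B=0 W=1
Move 5: B@(1,1) -> caps B=0 W=1
Move 6: W@(2,2) -> caps B=0 W=1
Move 7: B@(3,3) -> caps B=0 W=1
Move 8: W@(2,0) -> caps B=0 W=1
Move 9: B@(2,1) -> caps B=0 W=1
Move 10: W@(3,2) -> caps B=0 W=1
Move 11: B@(3,0) -> caps B=0 W=1
Move 12: W@(1,0) -> caps B=0 W=1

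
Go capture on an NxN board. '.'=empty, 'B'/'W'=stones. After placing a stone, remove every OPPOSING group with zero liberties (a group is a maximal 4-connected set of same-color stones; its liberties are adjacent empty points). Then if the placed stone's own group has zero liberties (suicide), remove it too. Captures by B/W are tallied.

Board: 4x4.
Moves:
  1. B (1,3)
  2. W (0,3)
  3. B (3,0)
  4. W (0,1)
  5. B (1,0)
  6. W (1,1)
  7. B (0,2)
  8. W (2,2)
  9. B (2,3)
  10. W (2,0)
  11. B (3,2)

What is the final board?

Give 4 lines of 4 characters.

Move 1: B@(1,3) -> caps B=0 W=0
Move 2: W@(0,3) -> caps B=0 W=0
Move 3: B@(3,0) -> caps B=0 W=0
Move 4: W@(0,1) -> caps B=0 W=0
Move 5: B@(1,0) -> caps B=0 W=0
Move 6: W@(1,1) -> caps B=0 W=0
Move 7: B@(0,2) -> caps B=1 W=0
Move 8: W@(2,2) -> caps B=1 W=0
Move 9: B@(2,3) -> caps B=1 W=0
Move 10: W@(2,0) -> caps B=1 W=0
Move 11: B@(3,2) -> caps B=1 W=0

Answer: .WB.
BW.B
W.WB
B.B.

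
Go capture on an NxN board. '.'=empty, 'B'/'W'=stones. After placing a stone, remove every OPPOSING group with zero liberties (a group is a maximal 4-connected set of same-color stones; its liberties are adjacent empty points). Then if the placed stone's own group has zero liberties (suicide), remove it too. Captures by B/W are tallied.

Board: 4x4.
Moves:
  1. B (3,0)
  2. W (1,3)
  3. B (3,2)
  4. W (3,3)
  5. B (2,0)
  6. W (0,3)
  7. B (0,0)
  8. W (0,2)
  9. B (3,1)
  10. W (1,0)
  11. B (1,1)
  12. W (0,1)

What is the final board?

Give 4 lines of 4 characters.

Move 1: B@(3,0) -> caps B=0 W=0
Move 2: W@(1,3) -> caps B=0 W=0
Move 3: B@(3,2) -> caps B=0 W=0
Move 4: W@(3,3) -> caps B=0 W=0
Move 5: B@(2,0) -> caps B=0 W=0
Move 6: W@(0,3) -> caps B=0 W=0
Move 7: B@(0,0) -> caps B=0 W=0
Move 8: W@(0,2) -> caps B=0 W=0
Move 9: B@(3,1) -> caps B=0 W=0
Move 10: W@(1,0) -> caps B=0 W=0
Move 11: B@(1,1) -> caps B=1 W=0
Move 12: W@(0,1) -> caps B=1 W=0

Answer: BWWW
.B.W
B...
BBBW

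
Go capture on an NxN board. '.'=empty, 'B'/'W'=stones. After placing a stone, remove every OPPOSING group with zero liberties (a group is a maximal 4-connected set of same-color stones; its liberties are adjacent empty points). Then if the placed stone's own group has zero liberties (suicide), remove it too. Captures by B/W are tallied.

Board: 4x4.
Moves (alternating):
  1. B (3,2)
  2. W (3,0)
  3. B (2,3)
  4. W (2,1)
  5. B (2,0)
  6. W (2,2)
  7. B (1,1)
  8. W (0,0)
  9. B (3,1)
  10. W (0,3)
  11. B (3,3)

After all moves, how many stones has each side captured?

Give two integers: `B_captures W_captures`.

Move 1: B@(3,2) -> caps B=0 W=0
Move 2: W@(3,0) -> caps B=0 W=0
Move 3: B@(2,3) -> caps B=0 W=0
Move 4: W@(2,1) -> caps B=0 W=0
Move 5: B@(2,0) -> caps B=0 W=0
Move 6: W@(2,2) -> caps B=0 W=0
Move 7: B@(1,1) -> caps B=0 W=0
Move 8: W@(0,0) -> caps B=0 W=0
Move 9: B@(3,1) -> caps B=1 W=0
Move 10: W@(0,3) -> caps B=1 W=0
Move 11: B@(3,3) -> caps B=1 W=0

Answer: 1 0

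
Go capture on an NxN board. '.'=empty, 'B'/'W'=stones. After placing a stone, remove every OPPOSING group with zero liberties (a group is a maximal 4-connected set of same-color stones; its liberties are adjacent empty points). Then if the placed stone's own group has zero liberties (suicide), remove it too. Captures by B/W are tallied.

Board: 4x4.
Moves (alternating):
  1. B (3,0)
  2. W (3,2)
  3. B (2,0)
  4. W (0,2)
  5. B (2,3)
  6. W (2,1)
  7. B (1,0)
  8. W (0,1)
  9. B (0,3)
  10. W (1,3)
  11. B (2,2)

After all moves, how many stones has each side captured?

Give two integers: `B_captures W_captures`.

Answer: 0 1

Derivation:
Move 1: B@(3,0) -> caps B=0 W=0
Move 2: W@(3,2) -> caps B=0 W=0
Move 3: B@(2,0) -> caps B=0 W=0
Move 4: W@(0,2) -> caps B=0 W=0
Move 5: B@(2,3) -> caps B=0 W=0
Move 6: W@(2,1) -> caps B=0 W=0
Move 7: B@(1,0) -> caps B=0 W=0
Move 8: W@(0,1) -> caps B=0 W=0
Move 9: B@(0,3) -> caps B=0 W=0
Move 10: W@(1,3) -> caps B=0 W=1
Move 11: B@(2,2) -> caps B=0 W=1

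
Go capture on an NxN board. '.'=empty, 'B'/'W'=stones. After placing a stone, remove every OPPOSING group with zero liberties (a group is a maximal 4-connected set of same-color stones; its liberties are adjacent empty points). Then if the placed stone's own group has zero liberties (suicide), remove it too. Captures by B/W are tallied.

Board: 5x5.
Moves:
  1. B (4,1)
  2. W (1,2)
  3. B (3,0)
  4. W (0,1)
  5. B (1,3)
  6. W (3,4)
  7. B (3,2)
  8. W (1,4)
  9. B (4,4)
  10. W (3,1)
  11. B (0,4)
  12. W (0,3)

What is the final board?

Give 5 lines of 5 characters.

Move 1: B@(4,1) -> caps B=0 W=0
Move 2: W@(1,2) -> caps B=0 W=0
Move 3: B@(3,0) -> caps B=0 W=0
Move 4: W@(0,1) -> caps B=0 W=0
Move 5: B@(1,3) -> caps B=0 W=0
Move 6: W@(3,4) -> caps B=0 W=0
Move 7: B@(3,2) -> caps B=0 W=0
Move 8: W@(1,4) -> caps B=0 W=0
Move 9: B@(4,4) -> caps B=0 W=0
Move 10: W@(3,1) -> caps B=0 W=0
Move 11: B@(0,4) -> caps B=0 W=0
Move 12: W@(0,3) -> caps B=0 W=1

Answer: .W.W.
..WBW
.....
BWB.W
.B..B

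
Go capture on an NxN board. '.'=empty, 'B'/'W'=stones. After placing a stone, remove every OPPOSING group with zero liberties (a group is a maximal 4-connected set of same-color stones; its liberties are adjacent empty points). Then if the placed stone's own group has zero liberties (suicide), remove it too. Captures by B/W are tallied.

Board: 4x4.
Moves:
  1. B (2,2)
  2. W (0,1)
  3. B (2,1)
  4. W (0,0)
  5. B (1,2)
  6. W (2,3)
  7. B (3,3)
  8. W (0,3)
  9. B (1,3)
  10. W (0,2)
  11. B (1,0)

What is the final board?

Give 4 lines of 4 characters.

Move 1: B@(2,2) -> caps B=0 W=0
Move 2: W@(0,1) -> caps B=0 W=0
Move 3: B@(2,1) -> caps B=0 W=0
Move 4: W@(0,0) -> caps B=0 W=0
Move 5: B@(1,2) -> caps B=0 W=0
Move 6: W@(2,3) -> caps B=0 W=0
Move 7: B@(3,3) -> caps B=0 W=0
Move 8: W@(0,3) -> caps B=0 W=0
Move 9: B@(1,3) -> caps B=1 W=0
Move 10: W@(0,2) -> caps B=1 W=0
Move 11: B@(1,0) -> caps B=1 W=0

Answer: WWWW
B.BB
.BB.
...B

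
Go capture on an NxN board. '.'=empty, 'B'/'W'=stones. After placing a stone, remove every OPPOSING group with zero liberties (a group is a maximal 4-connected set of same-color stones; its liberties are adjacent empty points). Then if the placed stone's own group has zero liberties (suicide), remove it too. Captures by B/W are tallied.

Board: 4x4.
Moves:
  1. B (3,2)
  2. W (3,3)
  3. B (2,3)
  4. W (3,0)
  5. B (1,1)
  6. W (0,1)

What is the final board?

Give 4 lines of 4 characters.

Move 1: B@(3,2) -> caps B=0 W=0
Move 2: W@(3,3) -> caps B=0 W=0
Move 3: B@(2,3) -> caps B=1 W=0
Move 4: W@(3,0) -> caps B=1 W=0
Move 5: B@(1,1) -> caps B=1 W=0
Move 6: W@(0,1) -> caps B=1 W=0

Answer: .W..
.B..
...B
W.B.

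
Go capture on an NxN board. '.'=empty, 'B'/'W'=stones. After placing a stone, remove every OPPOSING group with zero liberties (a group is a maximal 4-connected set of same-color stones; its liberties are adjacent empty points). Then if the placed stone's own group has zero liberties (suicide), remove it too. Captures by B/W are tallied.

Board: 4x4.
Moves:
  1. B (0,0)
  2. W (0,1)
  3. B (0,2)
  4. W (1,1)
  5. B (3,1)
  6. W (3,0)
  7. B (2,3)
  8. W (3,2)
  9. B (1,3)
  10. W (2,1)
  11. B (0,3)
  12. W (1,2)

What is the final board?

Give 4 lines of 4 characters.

Answer: BWBB
.WWB
.W.B
W.W.

Derivation:
Move 1: B@(0,0) -> caps B=0 W=0
Move 2: W@(0,1) -> caps B=0 W=0
Move 3: B@(0,2) -> caps B=0 W=0
Move 4: W@(1,1) -> caps B=0 W=0
Move 5: B@(3,1) -> caps B=0 W=0
Move 6: W@(3,0) -> caps B=0 W=0
Move 7: B@(2,3) -> caps B=0 W=0
Move 8: W@(3,2) -> caps B=0 W=0
Move 9: B@(1,3) -> caps B=0 W=0
Move 10: W@(2,1) -> caps B=0 W=1
Move 11: B@(0,3) -> caps B=0 W=1
Move 12: W@(1,2) -> caps B=0 W=1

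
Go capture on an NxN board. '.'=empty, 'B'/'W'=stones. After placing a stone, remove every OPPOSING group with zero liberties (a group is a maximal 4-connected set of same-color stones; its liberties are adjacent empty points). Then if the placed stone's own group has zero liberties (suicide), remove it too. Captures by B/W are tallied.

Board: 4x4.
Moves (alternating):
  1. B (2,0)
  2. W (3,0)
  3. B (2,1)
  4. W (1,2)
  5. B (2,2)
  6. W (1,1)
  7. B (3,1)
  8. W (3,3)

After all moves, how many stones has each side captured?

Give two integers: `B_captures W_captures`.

Answer: 1 0

Derivation:
Move 1: B@(2,0) -> caps B=0 W=0
Move 2: W@(3,0) -> caps B=0 W=0
Move 3: B@(2,1) -> caps B=0 W=0
Move 4: W@(1,2) -> caps B=0 W=0
Move 5: B@(2,2) -> caps B=0 W=0
Move 6: W@(1,1) -> caps B=0 W=0
Move 7: B@(3,1) -> caps B=1 W=0
Move 8: W@(3,3) -> caps B=1 W=0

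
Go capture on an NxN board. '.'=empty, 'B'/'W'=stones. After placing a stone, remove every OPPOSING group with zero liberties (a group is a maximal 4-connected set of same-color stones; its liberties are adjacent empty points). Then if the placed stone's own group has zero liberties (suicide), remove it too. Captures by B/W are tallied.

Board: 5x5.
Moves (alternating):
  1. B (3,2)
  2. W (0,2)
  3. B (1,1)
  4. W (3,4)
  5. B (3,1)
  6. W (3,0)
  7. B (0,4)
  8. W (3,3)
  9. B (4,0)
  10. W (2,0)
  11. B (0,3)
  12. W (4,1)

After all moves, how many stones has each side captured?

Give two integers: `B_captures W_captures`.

Answer: 0 1

Derivation:
Move 1: B@(3,2) -> caps B=0 W=0
Move 2: W@(0,2) -> caps B=0 W=0
Move 3: B@(1,1) -> caps B=0 W=0
Move 4: W@(3,4) -> caps B=0 W=0
Move 5: B@(3,1) -> caps B=0 W=0
Move 6: W@(3,0) -> caps B=0 W=0
Move 7: B@(0,4) -> caps B=0 W=0
Move 8: W@(3,3) -> caps B=0 W=0
Move 9: B@(4,0) -> caps B=0 W=0
Move 10: W@(2,0) -> caps B=0 W=0
Move 11: B@(0,3) -> caps B=0 W=0
Move 12: W@(4,1) -> caps B=0 W=1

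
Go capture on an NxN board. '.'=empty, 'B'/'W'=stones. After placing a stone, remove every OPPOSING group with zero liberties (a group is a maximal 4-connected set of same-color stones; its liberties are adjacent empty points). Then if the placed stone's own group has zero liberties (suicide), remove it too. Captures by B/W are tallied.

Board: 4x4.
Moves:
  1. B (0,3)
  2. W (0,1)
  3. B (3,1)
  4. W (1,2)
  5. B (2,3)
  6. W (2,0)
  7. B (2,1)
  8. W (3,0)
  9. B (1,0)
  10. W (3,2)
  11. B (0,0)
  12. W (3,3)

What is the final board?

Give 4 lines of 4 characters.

Answer: BW.B
B.W.
.B.B
.BWW

Derivation:
Move 1: B@(0,3) -> caps B=0 W=0
Move 2: W@(0,1) -> caps B=0 W=0
Move 3: B@(3,1) -> caps B=0 W=0
Move 4: W@(1,2) -> caps B=0 W=0
Move 5: B@(2,3) -> caps B=0 W=0
Move 6: W@(2,0) -> caps B=0 W=0
Move 7: B@(2,1) -> caps B=0 W=0
Move 8: W@(3,0) -> caps B=0 W=0
Move 9: B@(1,0) -> caps B=2 W=0
Move 10: W@(3,2) -> caps B=2 W=0
Move 11: B@(0,0) -> caps B=2 W=0
Move 12: W@(3,3) -> caps B=2 W=0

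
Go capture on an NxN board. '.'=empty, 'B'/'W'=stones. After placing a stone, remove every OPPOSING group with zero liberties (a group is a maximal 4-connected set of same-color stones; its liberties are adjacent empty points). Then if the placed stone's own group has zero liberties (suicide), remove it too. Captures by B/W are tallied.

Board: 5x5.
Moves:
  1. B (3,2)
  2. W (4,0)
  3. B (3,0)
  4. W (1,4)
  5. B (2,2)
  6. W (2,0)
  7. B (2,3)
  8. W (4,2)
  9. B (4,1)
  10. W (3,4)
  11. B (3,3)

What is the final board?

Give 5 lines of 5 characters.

Answer: .....
....W
W.BB.
B.BBW
.BW..

Derivation:
Move 1: B@(3,2) -> caps B=0 W=0
Move 2: W@(4,0) -> caps B=0 W=0
Move 3: B@(3,0) -> caps B=0 W=0
Move 4: W@(1,4) -> caps B=0 W=0
Move 5: B@(2,2) -> caps B=0 W=0
Move 6: W@(2,0) -> caps B=0 W=0
Move 7: B@(2,3) -> caps B=0 W=0
Move 8: W@(4,2) -> caps B=0 W=0
Move 9: B@(4,1) -> caps B=1 W=0
Move 10: W@(3,4) -> caps B=1 W=0
Move 11: B@(3,3) -> caps B=1 W=0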